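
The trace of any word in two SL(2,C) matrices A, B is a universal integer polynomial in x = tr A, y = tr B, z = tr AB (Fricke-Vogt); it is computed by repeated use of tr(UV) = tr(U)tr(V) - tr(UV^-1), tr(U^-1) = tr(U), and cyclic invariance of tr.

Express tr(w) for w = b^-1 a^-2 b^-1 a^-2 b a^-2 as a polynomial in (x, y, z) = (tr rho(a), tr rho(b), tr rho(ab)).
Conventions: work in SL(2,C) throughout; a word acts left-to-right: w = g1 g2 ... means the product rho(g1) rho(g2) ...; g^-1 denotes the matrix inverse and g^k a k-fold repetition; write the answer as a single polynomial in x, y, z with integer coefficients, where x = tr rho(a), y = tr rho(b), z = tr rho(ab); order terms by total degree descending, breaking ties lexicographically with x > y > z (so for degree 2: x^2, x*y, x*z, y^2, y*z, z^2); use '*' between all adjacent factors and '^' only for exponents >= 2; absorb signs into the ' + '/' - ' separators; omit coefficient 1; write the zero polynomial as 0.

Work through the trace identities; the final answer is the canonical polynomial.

x^4*y*z^2 - 2*x^3*y^2*z - x^3*z^3 + x^2*y^3 + x^2*y*z^2 - x^2*y + 3*x*z - y

trace(a^-1 b) = trace(b)*trace(a) - trace(b a)   [inverse elimination on a] = x*y - z
trace(a^-1 b a^-1) = trace(a^-1 b)*trace(a) - trace(a^-1 b a)   [inverse elimination on a] = x^2*y - x*z - y
trace(a^-3 b) = trace(a^-1 b a^-1)*trace(a) - trace(a^-1 b)   [inverse elimination on a] = x^3*y - x^2*z - 2*x*y + z
and trace(a^-1 b a^-3) = trace(a^-3 b)*trace(a) - trace(a^-3 b a)   [inverse elimination on a] = x^4*y - x^3*z - 3*x^2*y + 2*x*z + y
trace(b^2) = trace(b)*trace(b) - trace(1)   [square of b] = y^2 - 2
and trace(b^2 a) = trace(b)*trace(a b) - trace(a)   [square of b] = y*z - x
trace(b^2 a^-1) = trace(b^2)*trace(a) - trace(b^2 a)   [inverse elimination on a] = x*y^2 - y*z - x
trace(b^2 a^-2) = trace(b^2 a^-1)*trace(a) - trace(b^2)   [inverse elimination on a] = x^2*y^2 - x*y*z - x^2 - y^2 + 2
next, trace(b a^-3 b) = trace(b^2 a^-2)*trace(a) - trace(b^2 a^-1)   [inverse elimination on a] = x^3*y^2 - x^2*y*z - x^3 - 2*x*y^2 + y*z + 3*x
trace(b a b a) = trace(b a)*trace(b a) - trace(1)   [split at a repeated b] = z^2 - 2
next, trace(b a b a^-1) = trace(b a b)*trace(a) - trace(b a b a)   [inverse elimination on a] = x*y*z - x^2 - z^2 + 2
trace(a^-2 b a b) = trace(b a b a^-1)*trace(a) - trace(b a b)   [inverse elimination on a] = x^2*y*z - x^3 - x*z^2 - y*z + 3*x
next, trace(b a^-3 b a) = trace(a^-2 b a b)*trace(a) - trace(a^-2 b a b a)   [inverse elimination on a] = x^3*y*z - x^4 - x^2*z^2 - 2*x*y*z + 4*x^2 + z^2 - 2
trace(a^-1 b a^-3 b) = trace(b a^-3 b)*trace(a) - trace(b a^-3 b a)   [inverse elimination on a] = x^4*y^2 - 2*x^3*y*z - 2*x^2*y^2 + x^2*z^2 + 3*x*y*z - x^2 - z^2 + 2
trace(a^-1 b a^-3 b^-1) = trace(a^-1 b a^-3)*trace(b) - trace(a^-1 b a^-3 b)   [inverse elimination on b] = x^3*y*z - x^2*y^2 - x^2*z^2 - x*y*z + x^2 + y^2 + z^2 - 2
and trace(a^-2) = trace(a^-1)*trace(a) - trace(1)   [inverse elimination on a] = x^2 - 2
and trace(a^-3) = trace(a^-2)*trace(a) - trace(a^-1)   [inverse elimination on a] = x^3 - 3*x
next, trace(a^-2 b^-1 a^-2 b a^-1) = trace(a^-1 b a^-3 b^-1)*trace(a) - trace(a^-1 b a^-3 b^-1 a)   [inverse elimination on a] = x^4*y*z - x^3*y^2 - x^3*z^2 - x^2*y*z + x*y^2 + x*z^2 + x
trace(a^-1 b a^-2 b) = trace(b a^-2 b)*trace(a) - trace(b a^-2 b a)   [inverse elimination on a] = x^3*y^2 - 2*x^2*y*z - x*y^2 + x*z^2 + y*z - x
next, trace(a^-1 b a^-2 b^-1) = trace(a^-1 b a^-2)*trace(b) - trace(a^-1 b a^-2 b)   [inverse elimination on b] = x^2*y*z - x*y^2 - x*z^2 + x
trace(a^-2 b^-1 a^-2 b) = trace(a^-1 b a^-2 b^-1)*trace(a) - trace(a^-1 b a^-2 b^-1 a)   [inverse elimination on a] = x^3*y*z - x^2*y^2 - x^2*z^2 + 2
trace(a^-2 b^-1 a^-2 b a^-2) = trace(a^-2 b^-1 a^-2 b a^-1)*trace(a) - trace(a^-2 b^-1 a^-2 b)   [inverse elimination on a] = x^5*y*z - x^4*y^2 - x^4*z^2 - 2*x^3*y*z + 2*x^2*y^2 + 2*x^2*z^2 + x^2 - 2
trace(b^3) = trace(b)*trace(b^2) - trace(b)   [square of b] = y^3 - 3*y
next, trace(b^3 a) = trace(b)*trace(b a b) - trace(b a)   [square of b] = y^2*z - x*y - z
and trace(b a^-1 b^2) = trace(b^3)*trace(a) - trace(b^3 a)   [inverse elimination on a] = x*y^3 - y^2*z - 2*x*y + z
next, trace(a b a) = trace(a)*trace(b a) - trace(b)   [square of a] = x*z - y
trace(b^2 a b a) = trace(b)*trace(a b a b) - trace(a b a)   [square of b] = y*z^2 - x*z - y
trace(b a^-1 b^2 a) = trace(b^2 a b)*trace(a) - trace(b^2 a b a)   [inverse elimination on a] = x*y^2*z - x^2*y - y*z^2 + y
and trace(a^-1 b^2 a^-1 b) = trace(b a^-1 b^2)*trace(a) - trace(b a^-1 b^2 a)   [inverse elimination on a] = x^2*y^3 - 2*x*y^2*z - x^2*y + y*z^2 + x*z - y
next, trace(b a^-1 b^-1 a^-1 b) = trace(a^-1 b^2 a^-1)*trace(b) - trace(a^-1 b^2 a^-1 b)   [inverse elimination on b] = x*y^2*z - y^3 - y*z^2 - x*z + 3*y
trace(b a b a b a) = trace(b a b a)*trace(b a) - trace(a b)   [split at a repeated b] = z^3 - 3*z
trace(a b a b a^-1 b) = trace(b a b a b)*trace(a) - trace(b a b a b a)   [inverse elimination on a] = x*y*z^2 - x^2*z - z^3 - x*y + 3*z
and trace(b a b a^-1 b^-1 a) = trace(a b a b a^-1)*trace(b) - trace(a b a b a^-1 b)   [inverse elimination on b] = -x*y*z^2 + x^2*z + y^2*z + z^3 - 3*z
and trace(b a^-1 b^-1 a^-1 b a) = trace(b a b a^-1 b^-1)*trace(a) - trace(b a b a^-1 b^-1 a)   [inverse elimination on a] = x*y*z^2 - x^2*z - y^2*z - z^3 + x*y + 3*z
trace(a^-1 b a^-1 b a^-1 b^-1) = trace(b a^-1 b^-1 a^-1 b)*trace(a) - trace(b a^-1 b^-1 a^-1 b a)   [inverse elimination on a] = x^2*y^2*z - x*y^3 - 2*x*y*z^2 + y^2*z + z^3 + 2*x*y - 3*z
and trace(a^-1 b a^-1 b^-1 a^-2 b) = trace(a^-1 b a^-1 b a^-1 b^-1)*trace(a) - trace(a^-1 b a^-1 b a^-1 b^-1 a)   [inverse elimination on a] = x^3*y^2*z - x^2*y^3 - 2*x^2*y*z^2 + x*y^2*z + x*z^3 + x^2*y - 2*x*z + y
trace(a^-2 b^2 a^-1 b) = trace(b^2 a^-1 b a^-1)*trace(a) - trace(b^2 a^-1 b)   [inverse elimination on a] = x^3*y^3 - 2*x^2*y^2*z - x^3*y - x*y^3 + x*y*z^2 + x^2*z + y^2*z + x*y - z
next, trace(b a^-1 b^-1 a^-2 b) = trace(a^-2 b^2 a^-1)*trace(b) - trace(a^-2 b^2 a^-1 b)   [inverse elimination on b] = x^2*y^2*z - x*y^3 - x*y*z^2 - x^2*z + 2*x*y + z
trace(b^-1 a^-2 b a^-2 b a^-1) = trace(a^-1 b a^-1 b^-1 a^-2 b)*trace(a) - trace(a^-1 b a^-1 b^-1 a^-2 b a)   [inverse elimination on a] = x^4*y^2*z - x^3*y^3 - 2*x^3*y*z^2 + x^2*z^3 + x^3*y + x*y^3 + x*y*z^2 - x^2*z - x*y - z
next, trace(a^-2 b^-1 a^-2 b a^-2 b) = trace(b^-1 a^-2 b a^-2 b a^-1)*trace(a) - trace(b^-1 a^-2 b a^-2 b)   [inverse elimination on a] = x^5*y^2*z - x^4*y^3 - 2*x^4*y*z^2 + x^3*z^3 + x^2*y^3 + x^2*y*z^2 + 2*x^2*y - 3*x*z - y
and trace(b^-1 a^-2 b^-1 a^-2 b a^-2) = trace(a^-2 b^-1 a^-2 b a^-2)*trace(b) - trace(a^-2 b^-1 a^-2 b a^-2 b)   [inverse elimination on b] = x^4*y*z^2 - 2*x^3*y^2*z - x^3*z^3 + x^2*y^3 + x^2*y*z^2 - x^2*y + 3*x*z - y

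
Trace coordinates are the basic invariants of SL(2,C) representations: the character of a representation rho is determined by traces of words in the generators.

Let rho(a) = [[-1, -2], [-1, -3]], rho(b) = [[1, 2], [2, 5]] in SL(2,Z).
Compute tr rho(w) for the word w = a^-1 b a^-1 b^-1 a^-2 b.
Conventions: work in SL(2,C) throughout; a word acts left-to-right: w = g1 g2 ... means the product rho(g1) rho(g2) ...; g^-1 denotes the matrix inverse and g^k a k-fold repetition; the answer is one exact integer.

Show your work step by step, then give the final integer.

-10

rho(a^-1) = [[-3, 2], [1, -1]]
... * rho(b) = [[1, 2], [2, 5]]  ->  [[1, 4], [-1, -3]]
... * rho(a^-1) = [[-3, 2], [1, -1]]  ->  [[1, -2], [0, 1]]
... * rho(b^-1) = [[5, -2], [-2, 1]]  ->  [[9, -4], [-2, 1]]
... * rho(a^-1) = [[-3, 2], [1, -1]]  ->  [[-31, 22], [7, -5]]
... * rho(a^-1) = [[-3, 2], [1, -1]]  ->  [[115, -84], [-26, 19]]
... * rho(b) = [[1, 2], [2, 5]]  ->  [[-53, -190], [12, 43]]
tr = -53 + 43 = -10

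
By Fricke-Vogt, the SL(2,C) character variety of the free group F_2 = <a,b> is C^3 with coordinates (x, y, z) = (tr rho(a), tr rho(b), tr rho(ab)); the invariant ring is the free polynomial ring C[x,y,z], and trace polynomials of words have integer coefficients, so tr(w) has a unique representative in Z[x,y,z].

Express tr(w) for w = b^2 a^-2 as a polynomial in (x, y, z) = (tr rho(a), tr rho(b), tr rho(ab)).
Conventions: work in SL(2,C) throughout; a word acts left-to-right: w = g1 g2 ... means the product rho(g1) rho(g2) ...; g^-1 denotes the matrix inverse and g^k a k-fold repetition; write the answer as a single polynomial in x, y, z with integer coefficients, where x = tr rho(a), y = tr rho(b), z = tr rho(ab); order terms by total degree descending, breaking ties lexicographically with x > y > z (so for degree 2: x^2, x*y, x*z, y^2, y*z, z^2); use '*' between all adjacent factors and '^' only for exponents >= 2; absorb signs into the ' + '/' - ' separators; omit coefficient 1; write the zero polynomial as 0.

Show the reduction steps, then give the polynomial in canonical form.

so tr(b^2) = tr(b)*tr(b) - tr(1) = y^2 - 2
tr(b^2 a) = tr(b)*tr(a b) - tr(a) = y*z - x
reduce: tr(b^2 a^-1) = tr(b^2)*tr(a) - tr(b^2 a) = x*y^2 - y*z - x
tr(b^2 a^-2) = tr(b^2 a^-1)*tr(a) - tr(b^2) = x^2*y^2 - x*y*z - x^2 - y^2 + 2

x^2*y^2 - x*y*z - x^2 - y^2 + 2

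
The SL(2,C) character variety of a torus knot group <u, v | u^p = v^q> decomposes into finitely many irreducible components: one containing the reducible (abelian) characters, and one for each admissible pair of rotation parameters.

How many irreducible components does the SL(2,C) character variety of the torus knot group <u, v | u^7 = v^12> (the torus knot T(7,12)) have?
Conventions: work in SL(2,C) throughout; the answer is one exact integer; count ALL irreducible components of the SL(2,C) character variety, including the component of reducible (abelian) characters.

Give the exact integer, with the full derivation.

In the torus knot group T(7,12), u^7 = v^12 is central, so an irreducible representation sends it to +I or -I (Schur).
So on each irreducible component the traces are pinned: tr(u) = 2*cos(pi*alpha/7) with 1 <= alpha <= 6, tr(v) = 2*cos(pi*beta/12) with 1 <= beta <= 11.
Consistency of u^7 = (-1)^alpha I with v^12 = (-1)^beta I forces alpha = beta (mod 2).
count pairs: odd alpha (3 choices) x odd beta (6), plus even alpha (3) x even beta (5): 3*6 + 3*5 = 33.
Total: 33 irreducible-character components + 1 reducible (abelian) component = 34.

34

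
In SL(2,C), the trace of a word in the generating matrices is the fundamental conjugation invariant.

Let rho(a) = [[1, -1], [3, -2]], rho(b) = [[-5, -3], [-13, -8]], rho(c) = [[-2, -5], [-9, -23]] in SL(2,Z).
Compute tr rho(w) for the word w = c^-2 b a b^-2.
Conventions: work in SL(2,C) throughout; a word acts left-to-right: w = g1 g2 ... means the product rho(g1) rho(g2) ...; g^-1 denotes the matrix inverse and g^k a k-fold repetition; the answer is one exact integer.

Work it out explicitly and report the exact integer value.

-925373

rho(c^-1) = [[-23, 5], [9, -2]]
... * rho(c^-1) = [[-23, 5], [9, -2]]  ->  [[574, -125], [-225, 49]]
... * rho(b) = [[-5, -3], [-13, -8]]  ->  [[-1245, -722], [488, 283]]
... * rho(a) = [[1, -1], [3, -2]]  ->  [[-3411, 2689], [1337, -1054]]
... * rho(b^-1) = [[-8, 3], [13, -5]]  ->  [[62245, -23678], [-24398, 9281]]
... * rho(b^-1) = [[-8, 3], [13, -5]]  ->  [[-805774, 305125], [315837, -119599]]
tr = -805774 + -119599 = -925373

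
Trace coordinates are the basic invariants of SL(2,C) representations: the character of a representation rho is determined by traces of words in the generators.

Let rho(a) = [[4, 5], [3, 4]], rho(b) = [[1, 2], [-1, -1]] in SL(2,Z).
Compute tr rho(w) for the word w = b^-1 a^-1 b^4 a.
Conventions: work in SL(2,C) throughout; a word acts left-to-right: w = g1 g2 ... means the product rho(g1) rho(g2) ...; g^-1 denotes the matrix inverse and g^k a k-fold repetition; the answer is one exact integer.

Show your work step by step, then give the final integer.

rho(b^-1) = [[-1, -2], [1, 1]]
... * rho(a^-1) = [[4, -5], [-3, 4]]  ->  [[2, -3], [1, -1]]
... * rho(b) = [[1, 2], [-1, -1]]  ->  [[5, 7], [2, 3]]
... * rho(b) = [[1, 2], [-1, -1]]  ->  [[-2, 3], [-1, 1]]
... * rho(b) = [[1, 2], [-1, -1]]  ->  [[-5, -7], [-2, -3]]
... * rho(b) = [[1, 2], [-1, -1]]  ->  [[2, -3], [1, -1]]
... * rho(a) = [[4, 5], [3, 4]]  ->  [[-1, -2], [1, 1]]
tr = -1 + 1 = 0

0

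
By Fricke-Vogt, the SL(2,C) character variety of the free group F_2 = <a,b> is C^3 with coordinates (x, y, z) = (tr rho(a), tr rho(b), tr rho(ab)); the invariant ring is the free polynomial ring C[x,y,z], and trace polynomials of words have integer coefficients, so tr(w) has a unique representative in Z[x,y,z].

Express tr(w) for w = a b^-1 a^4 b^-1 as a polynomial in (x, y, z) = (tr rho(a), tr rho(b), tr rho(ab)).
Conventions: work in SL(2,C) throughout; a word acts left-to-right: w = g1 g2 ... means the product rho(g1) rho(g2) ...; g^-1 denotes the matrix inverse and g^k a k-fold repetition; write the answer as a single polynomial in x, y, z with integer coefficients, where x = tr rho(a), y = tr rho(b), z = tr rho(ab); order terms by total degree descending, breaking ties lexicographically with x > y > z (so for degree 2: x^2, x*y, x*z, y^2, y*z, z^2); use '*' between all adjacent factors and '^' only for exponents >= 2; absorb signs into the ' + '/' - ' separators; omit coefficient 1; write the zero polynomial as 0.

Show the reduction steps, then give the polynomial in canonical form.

apply: tr(a^2) = tr(a) tr(a) - tr(1)   [square of a] = x^2 - 2
apply: tr(a^3) = tr(a) tr(a^2) - tr(a)   [square of a] = x^3 - 3*x
tr(a^4) = tr(a) tr(a^3) - tr(a^2)   [square of a] = x^4 - 4*x^2 + 2
tr(a^5) = tr(a) tr(a^4) - tr(a^3)   [square of a] = x^5 - 5*x^3 + 5*x
tr(a b a) = tr(a) tr(b a) - tr(b)   [square of a] = x*z - y
tr(a^2 b a) = tr(a) tr(a b a) - tr(a b)   [square of a] = x^2*z - x*y - z
tr(b a^4) = tr(a) tr(a^2 b a) - tr(a^2 b)   [square of a] = x^3*z - x^2*y - 2*x*z + y
use: tr(a^5 b) = tr(a) tr(b a^4) - tr(b a^3)   [square of a] = x^4*z - x^3*y - 3*x^2*z + 2*x*y + z
use: tr(a b^-1 a^4) = tr(a^5) tr(b) - tr(a^5 b)   [inverse elimination on b] = x^5*y - x^4*z - 4*x^3*y + 3*x^2*z + 3*x*y - z
apply: tr(b a b a) = tr(a b) tr(a b) - tr(1)   [split at a repeated a] = z^2 - 2
use: tr(b a b) = tr(b) tr(a b) - tr(a)   [square of b] = y*z - x
use: tr(b a b a^2) = tr(a) tr(b a b a) - tr(b a b)   [square of a] = x*z^2 - y*z - x
tr(a b a b a^2) = tr(a) tr(b a b a^2) - tr(b a b a)   [square of a] = x^2*z^2 - x*y*z - x^2 - z^2 + 2
tr(a^4 b a b) = tr(a) tr(a b a b a^2) - tr(a b a b a)   [square of a] = x^3*z^2 - x^2*y*z - x^3 - 2*x*z^2 + y*z + 3*x
use: tr(a b^-1 a^4 b) = tr(a^4 b a) tr(b) - tr(a^4 b a b)   [inverse elimination on b] = x^4*y*z - x^3*y^2 - x^3*z^2 - 2*x^2*y*z + x^3 + 2*x*y^2 + 2*x*z^2 - 3*x
tr(a b^-1 a^4 b^-1) = tr(a b^-1 a^4) tr(b) - tr(a b^-1 a^4 b)   [inverse elimination on b] = x^5*y^2 - 2*x^4*y*z - 3*x^3*y^2 + x^3*z^2 + 5*x^2*y*z - x^3 + x*y^2 - 2*x*z^2 - y*z + 3*x

x^5*y^2 - 2*x^4*y*z - 3*x^3*y^2 + x^3*z^2 + 5*x^2*y*z - x^3 + x*y^2 - 2*x*z^2 - y*z + 3*x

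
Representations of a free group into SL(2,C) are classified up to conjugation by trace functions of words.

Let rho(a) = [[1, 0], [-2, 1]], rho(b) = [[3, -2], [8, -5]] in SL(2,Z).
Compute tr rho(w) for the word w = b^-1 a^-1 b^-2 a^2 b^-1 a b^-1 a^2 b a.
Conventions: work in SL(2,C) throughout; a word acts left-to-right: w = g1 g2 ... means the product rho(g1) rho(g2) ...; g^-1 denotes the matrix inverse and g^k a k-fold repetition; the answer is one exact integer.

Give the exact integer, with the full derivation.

9458

rho(b^-1) = [[-5, 2], [-8, 3]]
... * rho(a^-1) = [[1, 0], [2, 1]]  ->  [[-1, 2], [-2, 3]]
... * rho(b^-1) = [[-5, 2], [-8, 3]]  ->  [[-11, 4], [-14, 5]]
... * rho(b^-1) = [[-5, 2], [-8, 3]]  ->  [[23, -10], [30, -13]]
... * rho(a) = [[1, 0], [-2, 1]]  ->  [[43, -10], [56, -13]]
... * rho(a) = [[1, 0], [-2, 1]]  ->  [[63, -10], [82, -13]]
... * rho(b^-1) = [[-5, 2], [-8, 3]]  ->  [[-235, 96], [-306, 125]]
... * rho(a) = [[1, 0], [-2, 1]]  ->  [[-427, 96], [-556, 125]]
... * rho(b^-1) = [[-5, 2], [-8, 3]]  ->  [[1367, -566], [1780, -737]]
... * rho(a) = [[1, 0], [-2, 1]]  ->  [[2499, -566], [3254, -737]]
... * rho(a) = [[1, 0], [-2, 1]]  ->  [[3631, -566], [4728, -737]]
... * rho(b) = [[3, -2], [8, -5]]  ->  [[6365, -4432], [8288, -5771]]
... * rho(a) = [[1, 0], [-2, 1]]  ->  [[15229, -4432], [19830, -5771]]
tr = 15229 + -5771 = 9458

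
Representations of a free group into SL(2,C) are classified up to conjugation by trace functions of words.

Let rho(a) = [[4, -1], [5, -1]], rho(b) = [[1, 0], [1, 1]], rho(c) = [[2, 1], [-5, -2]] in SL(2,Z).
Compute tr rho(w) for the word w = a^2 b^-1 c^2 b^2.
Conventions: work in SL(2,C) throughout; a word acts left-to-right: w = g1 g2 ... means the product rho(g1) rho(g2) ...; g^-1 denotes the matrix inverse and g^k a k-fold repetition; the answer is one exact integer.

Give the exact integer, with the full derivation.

-4

rho(a) = [[4, -1], [5, -1]]
... * rho(a) = [[4, -1], [5, -1]]  ->  [[11, -3], [15, -4]]
... * rho(b^-1) = [[1, 0], [-1, 1]]  ->  [[14, -3], [19, -4]]
... * rho(c) = [[2, 1], [-5, -2]]  ->  [[43, 20], [58, 27]]
... * rho(c) = [[2, 1], [-5, -2]]  ->  [[-14, 3], [-19, 4]]
... * rho(b) = [[1, 0], [1, 1]]  ->  [[-11, 3], [-15, 4]]
... * rho(b) = [[1, 0], [1, 1]]  ->  [[-8, 3], [-11, 4]]
tr = -8 + 4 = -4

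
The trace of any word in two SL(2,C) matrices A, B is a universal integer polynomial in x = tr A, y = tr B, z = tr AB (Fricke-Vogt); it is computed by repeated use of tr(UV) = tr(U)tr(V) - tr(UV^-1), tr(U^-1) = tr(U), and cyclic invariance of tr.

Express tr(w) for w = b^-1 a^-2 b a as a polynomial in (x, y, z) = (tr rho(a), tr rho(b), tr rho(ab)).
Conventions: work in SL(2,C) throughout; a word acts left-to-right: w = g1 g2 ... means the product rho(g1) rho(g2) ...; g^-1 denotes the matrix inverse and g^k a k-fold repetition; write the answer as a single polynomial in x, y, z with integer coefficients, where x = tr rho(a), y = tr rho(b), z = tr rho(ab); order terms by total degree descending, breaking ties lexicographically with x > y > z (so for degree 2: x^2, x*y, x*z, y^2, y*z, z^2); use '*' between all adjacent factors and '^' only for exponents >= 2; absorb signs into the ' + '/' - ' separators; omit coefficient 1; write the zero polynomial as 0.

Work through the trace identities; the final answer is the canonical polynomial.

trace(b a b) = trace(b) trace(a b) - trace(a)   [square of b] = y*z - x
reduce: trace(b a b a) = trace(a b) trace(a b) - trace(1)   [split at a repeated a] = z^2 - 2
reduce: trace(a^-1 b a b) = trace(b a b) trace(a) - trace(b a b a)   [inverse elimination on a] = x*y*z - x^2 - z^2 + 2
reduce: trace(b a b^-1 a^-1) = trace(a^-1 b a) trace(b) - trace(a^-1 b a b)   [inverse elimination on b] = -x*y*z + x^2 + y^2 + z^2 - 2
trace(b^-1 a^-2 b a) = trace(b a b^-1 a^-1) trace(a) - trace(b a b^-1)   [inverse elimination on a] = -x^2*y*z + x^3 + x*y^2 + x*z^2 - 3*x

-x^2*y*z + x^3 + x*y^2 + x*z^2 - 3*x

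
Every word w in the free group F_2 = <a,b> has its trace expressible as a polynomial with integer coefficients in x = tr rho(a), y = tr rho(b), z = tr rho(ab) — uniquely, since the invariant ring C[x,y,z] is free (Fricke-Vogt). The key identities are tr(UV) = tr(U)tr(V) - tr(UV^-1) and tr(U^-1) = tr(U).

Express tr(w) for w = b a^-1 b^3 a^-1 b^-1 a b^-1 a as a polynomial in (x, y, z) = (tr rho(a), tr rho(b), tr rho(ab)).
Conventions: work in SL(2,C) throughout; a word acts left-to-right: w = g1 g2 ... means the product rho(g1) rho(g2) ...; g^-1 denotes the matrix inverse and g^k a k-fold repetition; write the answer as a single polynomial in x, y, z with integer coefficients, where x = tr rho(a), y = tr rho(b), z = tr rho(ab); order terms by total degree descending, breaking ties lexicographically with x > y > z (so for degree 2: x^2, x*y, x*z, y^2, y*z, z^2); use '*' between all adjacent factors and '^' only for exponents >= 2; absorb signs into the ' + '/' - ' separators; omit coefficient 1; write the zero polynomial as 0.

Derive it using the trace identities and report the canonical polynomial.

-x^3*y^5*z + x^4*y^4 + x^2*y^6 + 3*x^2*y^4*z^2 - 2*x*y^5*z - 3*x*y^3*z^3 - 2*x^4*y^2 - 6*x^2*y^4 - 4*x^2*y^2*z^2 + y^4*z^2 + y^2*z^4 + 3*x^3*y*z + 11*x*y^3*z + 4*x*y*z^3 + 8*x^2*y^2 - x^2*z^2 - 5*y^2*z^2 - z^4 - 12*x*y*z + y^2 + 4*z^2 - 2

tr(b a b) = tr(b) tr(a b) - tr(a) = y*z - x
apply: tr(b^3 a) = tr(b) tr(b a b) - tr(b a) = y^2*z - x*y - z
tr(b^2) = tr(b) tr(b) - tr(1) = y^2 - 2
tr(b^3) = tr(b) tr(b^2) - tr(b) = y^3 - 3*y
use: tr(b^2 a^2 b) = tr(a) tr(b^3 a) - tr(b^3) = x*y^2*z - x^2*y - y^3 - x*z + 3*y
tr(b a b a) = tr(b a) tr(b a) - tr(1)   [split at repeated b] = z^2 - 2
apply: tr(a^2 b a b) = tr(a) tr(b a b a) - tr(b a b) = x*z^2 - y*z - x
apply: tr(a b a) = tr(a) tr(b a) - tr(b) = x*z - y
apply: tr(a^2 b a) = tr(a) tr(a b a) - tr(a b) = x^2*z - x*y - z
use: tr(b^2 a^2 b a) = tr(b) tr(a^2 b a b) - tr(a^2 b a) = x*y*z^2 - x^2*z - y^2*z + z
tr(a b a^-1 b^2 a) = tr(b^2 a^2 b) tr(a) - tr(b^2 a^2 b a) = x^2*y^2*z - x^3*y - x*y^3 - x*y*z^2 + y^2*z + 3*x*y - z
tr(b a b a b) = tr(b) tr(a b a b) - tr(a b a) = y*z^2 - x*z - y
use: tr(b^2 a b a b) = tr(b) tr(b a b a b) - tr(b a b a) = y^2*z^2 - x*y*z - y^2 - z^2 + 2
tr(a b a b a b) = tr(a b a b) tr(a b) - tr(b a)   [split at repeated a] = z^3 - 3*z
apply: tr(b^2 a b a b a) = tr(b) tr(a b a b a b) - tr(a b a b a) = y*z^3 - x*z^2 - 2*y*z + x
use: tr(a b a^-1 b^2 a b) = tr(b^2 a b a b) tr(a) - tr(b^2 a b a b a) = x*y^2*z^2 - x^2*y*z - y*z^3 - x*y^2 + 2*y*z + x
tr(a b^-1 a b a^-1 b^2) = tr(a b a^-1 b^2 a) tr(b) - tr(a b a^-1 b^2 a b) = x^2*y^3*z - x^3*y^2 - x*y^4 - 2*x*y^2*z^2 + x^2*y*z + y^3*z + y*z^3 + 4*x*y^2 - 3*y*z - x
tr(a^3 b^3) = tr(a) tr(a b^3 a) - tr(a b^3) = x^2*y^2*z - x^3*y - x*y^3 - x^2*z - y^2*z + 4*x*y + z
tr(a^2) = tr(a) tr(a) - tr(1) = x^2 - 2
use: tr(b^2 a^2) = tr(b) tr(a^2 b) - tr(a^2) = x*y*z - x^2 - y^2 + 2
tr(a^3 b^2) = tr(a) tr(b^2 a^2) - tr(b^2 a) = x^2*y*z - x^3 - x*y^2 - y*z + 3*x
use: tr(b^3 a^3 b) = tr(b) tr(a^3 b^3) - tr(a^3 b^2) = x^2*y^3*z - x^3*y^2 - x*y^4 - 2*x^2*y*z - y^3*z + x^3 + 5*x*y^2 + 2*y*z - 3*x
tr(b a^3 b a b) = tr(a) tr(a b a b^2 a) - tr(a b a b^2) = x^2*y*z^2 - x^3*z - x*y^2*z - y*z^2 + 2*x*z + y
apply: tr(b a^3 b a) = tr(a) tr(b a b a^2) - tr(b a b a) = x^2*z^2 - x*y*z - x^2 - z^2 + 2
apply: tr(b^3 a^3 b a) = tr(b) tr(b a^3 b a b) - tr(b a^3 b a) = x^2*y^2*z^2 - x^3*y*z - x*y^3*z - x^2*z^2 - y^2*z^2 + 3*x*y*z + x^2 + y^2 + z^2 - 2
tr(a^2 b a^-1 b^3 a) = tr(b^3 a^3 b) tr(a) - tr(b^3 a^3 b a) = x^3*y^3*z - x^4*y^2 - x^2*y^4 - x^2*y^2*z^2 - x^3*y*z + x^4 + 5*x^2*y^2 + x^2*z^2 + y^2*z^2 - x*y*z - 4*x^2 - y^2 - z^2 + 2
tr(b^3 a b) = tr(b) tr(b a b^2) - tr(b a b) = y^3*z - x*y^2 - 2*y*z + x
use: tr(b a b a^2 b^2) = tr(a) tr(b^3 a b a) - tr(b^3 a b) = x*y^2*z^2 - x^2*y*z - y^3*z - x*z^2 + 2*y*z + x
apply: tr(b a b a^2 b) = tr(a) tr(b^2 a b a) - tr(b^2 a b) = x*y*z^2 - x^2*z - y^2*z + z
apply: tr(b^3 a b a^2 b) = tr(b) tr(b a b a^2 b^2) - tr(b a b a^2 b) = x*y^3*z^2 - x^2*y^2*z - y^4*z - 2*x*y*z^2 + x^2*z + 3*y^2*z + x*y - z
use: tr(b a b^3 a b a) = tr(b) tr(b a b a b a b) - tr(b a b a b a) = y^2*z^3 - x*y*z^2 - 2*y^2*z - z^3 + x*y + 3*z
use: tr(a b^2 a b^2) = tr(b) tr(a b^2 a b) - tr(a b^2 a) = y^2*z^2 - 2*x*y*z + x^2 - 2
use: tr(b a b^3 a b) = tr(b) tr(a b^2 a b^2) - tr(a b^2 a b) = y^3*z^2 - 2*x*y^2*z + x^2*y - y*z^2 + x*z - y
use: tr(b^3 a b a^2 b a) = tr(a) tr(b a b^3 a b a) - tr(b a b^3 a b) = x*y^2*z^3 - x^2*y*z^2 - y^3*z^2 - x*z^3 + y*z^2 + 2*x*z + y
tr(a^2 b a^-1 b^3 a b) = tr(b^3 a b a^2 b) tr(a) - tr(b^3 a b a^2 b a) = x^2*y^3*z^2 - x^3*y^2*z - x*y^4*z - x*y^2*z^3 - x^2*y*z^2 + y^3*z^2 + x^3*z + 3*x*y^2*z + x*z^3 + x^2*y - y*z^2 - 3*x*z - y
tr(a b a^-1 b^3 a b^-1 a) = tr(a^2 b a^-1 b^3 a) tr(b) - tr(a^2 b a^-1 b^3 a b) = x^3*y^4*z - x^4*y^3 - x^2*y^5 - 2*x^2*y^3*z^2 + x*y^4*z + x*y^2*z^3 + x^4*y + 5*x^2*y^3 + 2*x^2*y*z^2 - x^3*z - 4*x*y^2*z - x*z^3 - 5*x^2*y - y^3 + 3*x*z + 3*y
tr(a^2 b a b^3) = tr(a) tr(b a b^3 a) - tr(b a b^3) = x*y^2*z^2 - x^2*y*z - y^3*z - x*z^2 + 2*y*z + x
tr(b^3 a^2 b a b) = tr(b) tr(a^2 b a b^3) - tr(a^2 b a b^2) = x*y^3*z^2 - x^2*y^2*z - y^4*z - 2*x*y*z^2 + x^2*z + 3*y^2*z + x*y - z
use: tr(a^2 b a b a b^2) = tr(a) tr(b a b a b^2 a) - tr(b a b a b^2) = x*y*z^3 - x^2*z^2 - y^2*z^2 - x*y*z + x^2 + y^2 + z^2 - 2
tr(a^2 b a b a b) = tr(a) tr(b a b a b a) - tr(b a b a b) = x*z^3 - y*z^2 - 2*x*z + y
tr(b^3 a^2 b a b a) = tr(b) tr(a^2 b a b a b^2) - tr(a^2 b a b a b) = x*y^2*z^3 - x^2*y*z^2 - y^3*z^2 - x*y^2*z - x*z^3 + x^2*y + y^3 + 2*y*z^2 + 2*x*z - 3*y
use: tr(a b a b a^-1 b^3 a) = tr(b^3 a^2 b a b) tr(a) - tr(b^3 a^2 b a b a) = x^2*y^3*z^2 - x^3*y^2*z - x*y^4*z - x*y^2*z^3 - x^2*y*z^2 + y^3*z^2 + x^3*z + 4*x*y^2*z + x*z^3 - y^3 - 2*y*z^2 - 3*x*z + 3*y
apply: tr(b^3 a b a b a b) = tr(b) tr(a b a b a b^3) - tr(a b a b a b^2) = y^3*z^3 - x*y^2*z^2 - 2*y^3*z - 2*y*z^3 + x*y^2 + x*z^2 + 5*y*z - x
use: tr(a b a b a b a b) = tr(a b) tr(a b a b a b) - tr(a^-1 b^-1 a^-1 b^-1)   [split at repeated a] = z^4 - 4*z^2 + 2
use: tr(a b a b a b a b^2) = tr(b) tr(a b a b a b a b) - tr(a b a b a b a) = y*z^4 - x*z^3 - 3*y*z^2 + 2*x*z + y
use: tr(b^3 a b a b a b a) = tr(b) tr(a b a b a b a b^2) - tr(a b a b a b a b) = y^2*z^4 - x*y*z^3 - 3*y^2*z^2 - z^4 + 2*x*y*z + y^2 + 4*z^2 - 2
tr(a b a b a^-1 b^3 a b) = tr(b^3 a b a b a b) tr(a) - tr(b^3 a b a b a b a) = x*y^3*z^3 - x^2*y^2*z^2 - y^2*z^4 - 2*x*y^3*z - x*y*z^3 + x^2*y^2 + x^2*z^2 + 3*y^2*z^2 + z^4 + 3*x*y*z - x^2 - y^2 - 4*z^2 + 2
tr(a b a^-1 b^3 a b^-1 a b) = tr(a b a b a^-1 b^3 a) tr(b) - tr(a b a b a^-1 b^3 a b) = x^2*y^4*z^2 - x^3*y^3*z - x*y^5*z - 2*x*y^3*z^3 + y^4*z^2 + y^2*z^4 + x^3*y*z + 6*x*y^3*z + 2*x*y*z^3 - x^2*y^2 - x^2*z^2 - y^4 - 5*y^2*z^2 - z^4 - 6*x*y*z + x^2 + 4*y^2 + 4*z^2 - 2
tr(b^-1 a b^-1 a b a^-1 b^3 a) = tr(a b a^-1 b^3 a b^-1 a) tr(b) - tr(a b a^-1 b^3 a b^-1 a b) = x^3*y^5*z - x^4*y^4 - x^2*y^6 - 3*x^2*y^4*z^2 + x^3*y^3*z + 2*x*y^5*z + 3*x*y^3*z^3 + x^4*y^2 + 5*x^2*y^4 + 2*x^2*y^2*z^2 - y^4*z^2 - y^2*z^4 - 2*x^3*y*z - 10*x*y^3*z - 3*x*y*z^3 - 4*x^2*y^2 + x^2*z^2 + 5*y^2*z^2 + z^4 + 9*x*y*z - x^2 - y^2 - 4*z^2 + 2
tr(b a^-1 b^3 a^-1 b^-1 a b^-1 a) = tr(b^-1 a b^-1 a b a^-1 b^3) tr(a) - tr(b^-1 a b^-1 a b a^-1 b^3 a) = -x^3*y^5*z + x^4*y^4 + x^2*y^6 + 3*x^2*y^4*z^2 - 2*x*y^5*z - 3*x*y^3*z^3 - 2*x^4*y^2 - 6*x^2*y^4 - 4*x^2*y^2*z^2 + y^4*z^2 + y^2*z^4 + 3*x^3*y*z + 11*x*y^3*z + 4*x*y*z^3 + 8*x^2*y^2 - x^2*z^2 - 5*y^2*z^2 - z^4 - 12*x*y*z + y^2 + 4*z^2 - 2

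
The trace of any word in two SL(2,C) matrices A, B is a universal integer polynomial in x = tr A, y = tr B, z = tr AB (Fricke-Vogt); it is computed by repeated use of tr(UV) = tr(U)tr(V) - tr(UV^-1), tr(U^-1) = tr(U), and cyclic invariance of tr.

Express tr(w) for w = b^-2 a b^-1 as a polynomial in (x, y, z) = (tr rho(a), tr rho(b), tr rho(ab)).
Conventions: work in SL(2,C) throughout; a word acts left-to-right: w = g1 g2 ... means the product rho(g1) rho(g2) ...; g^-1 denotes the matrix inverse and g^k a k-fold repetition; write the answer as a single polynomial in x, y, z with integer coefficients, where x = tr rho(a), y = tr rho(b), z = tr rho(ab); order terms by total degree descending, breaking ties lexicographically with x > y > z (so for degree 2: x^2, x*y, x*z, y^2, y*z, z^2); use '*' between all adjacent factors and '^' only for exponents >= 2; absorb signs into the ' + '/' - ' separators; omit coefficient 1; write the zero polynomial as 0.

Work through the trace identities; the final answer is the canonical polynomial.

tr(b^-1 a) = tr(a) * tr(b) - tr(a b)  (eliminate b^-1) = x*y - z
tr(b^-1 a b^-1) = tr(b^-1 a) * tr(b) - tr(b^-1 a b)  (eliminate b^-1) = x*y^2 - y*z - x
tr(b^-2 a b^-1) = tr(b^-1 a b^-1) * tr(b) - tr(b^-1 a)  (eliminate b^-1) = x*y^3 - y^2*z - 2*x*y + z

x*y^3 - y^2*z - 2*x*y + z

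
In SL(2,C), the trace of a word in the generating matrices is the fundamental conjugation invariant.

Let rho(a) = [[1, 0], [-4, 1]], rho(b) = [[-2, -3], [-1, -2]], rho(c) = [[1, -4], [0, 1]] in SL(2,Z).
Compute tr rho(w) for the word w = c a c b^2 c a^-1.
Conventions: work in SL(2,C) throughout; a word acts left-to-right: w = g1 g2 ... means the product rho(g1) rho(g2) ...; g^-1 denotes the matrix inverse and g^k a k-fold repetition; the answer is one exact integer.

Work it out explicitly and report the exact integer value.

rho(c) = [[1, -4], [0, 1]]
... * rho(a) = [[1, 0], [-4, 1]]  ->  [[17, -4], [-4, 1]]
... * rho(c) = [[1, -4], [0, 1]]  ->  [[17, -72], [-4, 17]]
... * rho(b) = [[-2, -3], [-1, -2]]  ->  [[38, 93], [-9, -22]]
... * rho(b) = [[-2, -3], [-1, -2]]  ->  [[-169, -300], [40, 71]]
... * rho(c) = [[1, -4], [0, 1]]  ->  [[-169, 376], [40, -89]]
... * rho(a^-1) = [[1, 0], [4, 1]]  ->  [[1335, 376], [-316, -89]]
tr = 1335 + -89 = 1246

1246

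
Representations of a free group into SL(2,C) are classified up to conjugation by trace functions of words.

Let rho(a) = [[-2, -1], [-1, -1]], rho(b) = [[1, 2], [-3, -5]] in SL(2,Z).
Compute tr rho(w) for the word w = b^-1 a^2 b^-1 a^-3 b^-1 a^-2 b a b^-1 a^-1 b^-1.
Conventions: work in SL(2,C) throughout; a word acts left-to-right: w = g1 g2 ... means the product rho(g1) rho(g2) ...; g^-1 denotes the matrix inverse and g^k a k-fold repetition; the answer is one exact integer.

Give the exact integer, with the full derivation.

150125

rho(b^-1) = [[-5, -2], [3, 1]]
... * rho(a) = [[-2, -1], [-1, -1]]  ->  [[12, 7], [-7, -4]]
... * rho(a) = [[-2, -1], [-1, -1]]  ->  [[-31, -19], [18, 11]]
... * rho(b^-1) = [[-5, -2], [3, 1]]  ->  [[98, 43], [-57, -25]]
... * rho(a^-1) = [[-1, 1], [1, -2]]  ->  [[-55, 12], [32, -7]]
... * rho(a^-1) = [[-1, 1], [1, -2]]  ->  [[67, -79], [-39, 46]]
... * rho(a^-1) = [[-1, 1], [1, -2]]  ->  [[-146, 225], [85, -131]]
... * rho(b^-1) = [[-5, -2], [3, 1]]  ->  [[1405, 517], [-818, -301]]
... * rho(a^-1) = [[-1, 1], [1, -2]]  ->  [[-888, 371], [517, -216]]
... * rho(a^-1) = [[-1, 1], [1, -2]]  ->  [[1259, -1630], [-733, 949]]
... * rho(b) = [[1, 2], [-3, -5]]  ->  [[6149, 10668], [-3580, -6211]]
... * rho(a) = [[-2, -1], [-1, -1]]  ->  [[-22966, -16817], [13371, 9791]]
... * rho(b^-1) = [[-5, -2], [3, 1]]  ->  [[64379, 29115], [-37482, -16951]]
... * rho(a^-1) = [[-1, 1], [1, -2]]  ->  [[-35264, 6149], [20531, -3580]]
... * rho(b^-1) = [[-5, -2], [3, 1]]  ->  [[194767, 76677], [-113395, -44642]]
tr = 194767 + -44642 = 150125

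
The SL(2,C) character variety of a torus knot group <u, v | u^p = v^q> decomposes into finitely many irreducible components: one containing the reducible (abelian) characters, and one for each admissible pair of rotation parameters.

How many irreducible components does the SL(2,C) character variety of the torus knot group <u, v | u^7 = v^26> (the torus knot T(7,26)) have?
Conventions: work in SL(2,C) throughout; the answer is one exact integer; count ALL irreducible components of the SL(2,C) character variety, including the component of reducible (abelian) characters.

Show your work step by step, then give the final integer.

Gamma = < u, v | u^7 = v^26 > (torus knot T(7,26)); the central element u^7 = v^26 acts as +I or -I in any irreducible SL(2,C) representation.
So on each irreducible component the traces are pinned: tr(u) = 2*cos(pi*alpha/7) with 1 <= alpha <= 6, tr(v) = 2*cos(pi*beta/26) with 1 <= beta <= 25.
Consistency of u^7 = (-1)^alpha I with v^26 = (-1)^beta I forces alpha = beta (mod 2).
Enumerate parity-matched pairs: 3*13 odd-odd plus 3*12 even-even gives 75.
That is 75 components of irreducible characters, and with the reducible (abelian) component the total is 76.

76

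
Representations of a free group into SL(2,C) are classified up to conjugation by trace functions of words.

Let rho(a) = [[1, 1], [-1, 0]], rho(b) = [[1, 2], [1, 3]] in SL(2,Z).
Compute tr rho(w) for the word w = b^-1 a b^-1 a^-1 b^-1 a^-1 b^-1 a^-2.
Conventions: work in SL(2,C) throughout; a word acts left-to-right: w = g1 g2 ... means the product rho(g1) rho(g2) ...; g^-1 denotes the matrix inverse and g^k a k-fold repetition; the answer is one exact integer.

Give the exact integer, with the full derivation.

14

rho(b^-1) = [[3, -2], [-1, 1]]
... * rho(a) = [[1, 1], [-1, 0]]  ->  [[5, 3], [-2, -1]]
... * rho(b^-1) = [[3, -2], [-1, 1]]  ->  [[12, -7], [-5, 3]]
... * rho(a^-1) = [[0, -1], [1, 1]]  ->  [[-7, -19], [3, 8]]
... * rho(b^-1) = [[3, -2], [-1, 1]]  ->  [[-2, -5], [1, 2]]
... * rho(a^-1) = [[0, -1], [1, 1]]  ->  [[-5, -3], [2, 1]]
... * rho(b^-1) = [[3, -2], [-1, 1]]  ->  [[-12, 7], [5, -3]]
... * rho(a^-1) = [[0, -1], [1, 1]]  ->  [[7, 19], [-3, -8]]
... * rho(a^-1) = [[0, -1], [1, 1]]  ->  [[19, 12], [-8, -5]]
tr = 19 + -5 = 14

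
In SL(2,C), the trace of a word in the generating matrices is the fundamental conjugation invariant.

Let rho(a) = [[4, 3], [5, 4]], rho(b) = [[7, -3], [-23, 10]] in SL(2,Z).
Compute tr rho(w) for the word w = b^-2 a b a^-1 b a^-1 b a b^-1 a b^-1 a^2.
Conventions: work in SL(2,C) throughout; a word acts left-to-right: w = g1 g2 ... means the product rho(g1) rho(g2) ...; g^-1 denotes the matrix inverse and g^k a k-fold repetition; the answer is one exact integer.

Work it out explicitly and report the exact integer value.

rho(b^-1) = [[10, 3], [23, 7]]
... * rho(b^-1) = [[10, 3], [23, 7]]  ->  [[169, 51], [391, 118]]
... * rho(a) = [[4, 3], [5, 4]]  ->  [[931, 711], [2154, 1645]]
... * rho(b) = [[7, -3], [-23, 10]]  ->  [[-9836, 4317], [-22757, 9988]]
... * rho(a^-1) = [[4, -3], [-5, 4]]  ->  [[-60929, 46776], [-140968, 108223]]
... * rho(b) = [[7, -3], [-23, 10]]  ->  [[-1502351, 650547], [-3475905, 1505134]]
... * rho(a^-1) = [[4, -3], [-5, 4]]  ->  [[-9262139, 7109241], [-21429290, 16448251]]
... * rho(b) = [[7, -3], [-23, 10]]  ->  [[-228347516, 98878827], [-528314803, 228770380]]
... * rho(a) = [[4, 3], [5, 4]]  ->  [[-418995929, -289527240], [-969407312, -669862889]]
... * rho(b^-1) = [[10, 3], [23, 7]]  ->  [[-10849085810, -3283678467], [-25100919567, -7597262159]]
... * rho(a) = [[4, 3], [5, 4]]  ->  [[-59814735575, -45681971298], [-138389989063, -105691807337]]
... * rho(b^-1) = [[10, 3], [23, 7]]  ->  [[-1648832695604, -499218005811], [-3814811459381, -1155012618548]]
... * rho(a) = [[4, 3], [5, 4]]  ->  [[-9091420811471, -6943370110056], [-21034308930264, -16064484852335]]
... * rho(a) = [[4, 3], [5, 4]]  ->  [[-71082533796164, -55047742874637], [-164459659982731, -127360866200132]]
tr = -71082533796164 + -127360866200132 = -198443399996296

-198443399996296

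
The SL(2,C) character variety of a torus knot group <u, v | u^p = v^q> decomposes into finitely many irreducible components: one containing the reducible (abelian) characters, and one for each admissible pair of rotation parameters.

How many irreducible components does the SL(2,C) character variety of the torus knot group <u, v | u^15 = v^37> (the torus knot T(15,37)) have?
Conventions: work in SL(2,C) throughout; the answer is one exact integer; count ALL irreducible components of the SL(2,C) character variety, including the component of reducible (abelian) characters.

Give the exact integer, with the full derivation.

253

In the torus knot group T(15,37), u^15 = v^37 is central, so an irreducible representation sends it to +I or -I (Schur).
On an irreducible component, tr(u) is locked at 2*cos(pi*alpha/15) for some alpha in 1..14, and tr(v) at 2*cos(pi*beta/37) for some beta in 1..36.
The two central values (-1)^alpha I and (-1)^beta I must be the same matrix, so alpha and beta share a parity.
Counting: 7 odd alphas x 18 odd betas + 7 even alphas x 18 even betas = 126 + 126 = 252.
components with irreducible characters: 252; plus the single component of reducible (abelian) characters: total 253.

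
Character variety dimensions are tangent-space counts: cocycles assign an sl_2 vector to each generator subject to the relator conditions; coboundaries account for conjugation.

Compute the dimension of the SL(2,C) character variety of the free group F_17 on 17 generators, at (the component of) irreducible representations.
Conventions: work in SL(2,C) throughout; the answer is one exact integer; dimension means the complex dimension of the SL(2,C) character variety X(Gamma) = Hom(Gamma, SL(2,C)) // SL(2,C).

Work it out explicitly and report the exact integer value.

48

The free group F_17: 17 generators, no relators.
A cocycle picks one sl_2 vector per generator freely, giving dim Z^1 = 3*17 = 51.
At an irreducible rho the centralizer of the image in sl_2 is 0, so the coboundary map sl_2 -> Z^1 is injective: dim B^1 = 3.
dim H^1 = 51 - 3 = 48, which is dim X.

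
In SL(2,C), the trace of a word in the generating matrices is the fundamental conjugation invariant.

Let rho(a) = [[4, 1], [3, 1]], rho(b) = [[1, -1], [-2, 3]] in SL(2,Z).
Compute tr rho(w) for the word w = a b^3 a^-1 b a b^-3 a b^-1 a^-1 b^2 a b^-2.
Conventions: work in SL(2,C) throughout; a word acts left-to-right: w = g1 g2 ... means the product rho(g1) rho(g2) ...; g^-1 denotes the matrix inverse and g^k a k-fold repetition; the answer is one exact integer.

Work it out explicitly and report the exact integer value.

-1069493

rho(a) = [[4, 1], [3, 1]]
... * rho(b) = [[1, -1], [-2, 3]]  ->  [[2, -1], [1, 0]]
... * rho(b) = [[1, -1], [-2, 3]]  ->  [[4, -5], [1, -1]]
... * rho(b) = [[1, -1], [-2, 3]]  ->  [[14, -19], [3, -4]]
... * rho(a^-1) = [[1, -1], [-3, 4]]  ->  [[71, -90], [15, -19]]
... * rho(b) = [[1, -1], [-2, 3]]  ->  [[251, -341], [53, -72]]
... * rho(a) = [[4, 1], [3, 1]]  ->  [[-19, -90], [-4, -19]]
... * rho(b^-1) = [[3, 1], [2, 1]]  ->  [[-237, -109], [-50, -23]]
... * rho(b^-1) = [[3, 1], [2, 1]]  ->  [[-929, -346], [-196, -73]]
... * rho(b^-1) = [[3, 1], [2, 1]]  ->  [[-3479, -1275], [-734, -269]]
... * rho(a) = [[4, 1], [3, 1]]  ->  [[-17741, -4754], [-3743, -1003]]
... * rho(b^-1) = [[3, 1], [2, 1]]  ->  [[-62731, -22495], [-13235, -4746]]
... * rho(a^-1) = [[1, -1], [-3, 4]]  ->  [[4754, -27249], [1003, -5749]]
... * rho(b) = [[1, -1], [-2, 3]]  ->  [[59252, -86501], [12501, -18250]]
... * rho(b) = [[1, -1], [-2, 3]]  ->  [[232254, -318755], [49001, -67251]]
... * rho(a) = [[4, 1], [3, 1]]  ->  [[-27249, -86501], [-5749, -18250]]
... * rho(b^-1) = [[3, 1], [2, 1]]  ->  [[-254749, -113750], [-53747, -23999]]
... * rho(b^-1) = [[3, 1], [2, 1]]  ->  [[-991747, -368499], [-209239, -77746]]
tr = -991747 + -77746 = -1069493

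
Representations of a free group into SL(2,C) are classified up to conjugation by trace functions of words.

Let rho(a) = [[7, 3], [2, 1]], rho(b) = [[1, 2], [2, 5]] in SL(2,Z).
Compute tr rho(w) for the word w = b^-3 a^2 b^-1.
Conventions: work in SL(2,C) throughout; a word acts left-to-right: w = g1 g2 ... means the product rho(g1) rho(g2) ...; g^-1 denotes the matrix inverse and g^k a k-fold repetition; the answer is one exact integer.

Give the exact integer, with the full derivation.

39038

rho(b^-1) = [[5, -2], [-2, 1]]
... * rho(b^-1) = [[5, -2], [-2, 1]]  ->  [[29, -12], [-12, 5]]
... * rho(b^-1) = [[5, -2], [-2, 1]]  ->  [[169, -70], [-70, 29]]
... * rho(a) = [[7, 3], [2, 1]]  ->  [[1043, 437], [-432, -181]]
... * rho(a) = [[7, 3], [2, 1]]  ->  [[8175, 3566], [-3386, -1477]]
... * rho(b^-1) = [[5, -2], [-2, 1]]  ->  [[33743, -12784], [-13976, 5295]]
tr = 33743 + 5295 = 39038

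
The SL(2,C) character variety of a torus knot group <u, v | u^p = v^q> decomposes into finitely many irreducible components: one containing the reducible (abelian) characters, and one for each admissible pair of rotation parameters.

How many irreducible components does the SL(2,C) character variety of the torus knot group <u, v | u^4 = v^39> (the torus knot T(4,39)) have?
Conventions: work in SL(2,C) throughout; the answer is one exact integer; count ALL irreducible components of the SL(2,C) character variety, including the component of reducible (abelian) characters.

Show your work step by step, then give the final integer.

In the torus knot group T(4,39), u^4 = v^39 is central, so an irreducible representation sends it to +I or -I (Schur).
This locks tr(u) to 2*cos(pi*alpha/4), alpha in 1..3, and tr(v) to 2*cos(pi*beta/39), beta in 1..38, on each component of irreducible characters.
The two central values (-1)^alpha I and (-1)^beta I must be the same matrix, so alpha and beta share a parity.
Enumerate parity-matched pairs: 2*19 odd-odd plus 1*19 even-even gives 57.
components with irreducible characters: 57; plus the single component of reducible (abelian) characters: total 58.

58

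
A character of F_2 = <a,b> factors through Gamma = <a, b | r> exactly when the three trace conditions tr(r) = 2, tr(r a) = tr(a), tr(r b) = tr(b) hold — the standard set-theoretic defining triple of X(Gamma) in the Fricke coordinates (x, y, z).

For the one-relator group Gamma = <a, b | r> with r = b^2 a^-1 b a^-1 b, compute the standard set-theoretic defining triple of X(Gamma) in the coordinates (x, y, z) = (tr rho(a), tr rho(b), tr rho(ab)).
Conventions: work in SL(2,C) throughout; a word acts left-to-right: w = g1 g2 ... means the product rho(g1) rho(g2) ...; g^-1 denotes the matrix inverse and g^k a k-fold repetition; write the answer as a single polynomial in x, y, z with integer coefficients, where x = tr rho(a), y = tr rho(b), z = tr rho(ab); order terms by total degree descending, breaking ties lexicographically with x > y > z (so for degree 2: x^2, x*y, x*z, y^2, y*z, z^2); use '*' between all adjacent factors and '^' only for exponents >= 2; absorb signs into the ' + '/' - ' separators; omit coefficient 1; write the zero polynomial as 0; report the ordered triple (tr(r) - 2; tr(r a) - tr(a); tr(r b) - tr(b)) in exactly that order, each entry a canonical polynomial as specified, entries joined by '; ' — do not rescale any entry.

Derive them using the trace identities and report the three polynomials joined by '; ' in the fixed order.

x^2*y^4 - 2*x*y^3*z - 2*x^2*y^2 + y^2*z^2 + 3*x*y*z - y^2 - z^2; x^2*y^3*z - x^3*y^2 - 2*x*y^2*z^2 + x^2*y*z + y*z^3 + x*y^2 - 2*y*z; x^2*y^5 - 2*x*y^4*z - 3*x^2*y^3 + y^3*z^2 + 5*x*y^2*z + x^2*y - y^3 - 2*y*z^2 - x*z + 2*y

apply: trace(b^2) = trace(b) * trace(b) - trace(1)   [square of b] = y^2 - 2
apply: trace(b^3) = trace(b) * trace(b^2) - trace(b)   [square of b] = y^3 - 3*y
trace(b^4) = trace(b) * trace(b^3) - trace(b^2)   [square of b] = y^4 - 4*y^2 + 2
trace(b a b) = trace(b) * trace(a b) - trace(a)   [square of b] = y*z - x
use: trace(b^2 a b) = trace(b) * trace(b a b) - trace(b a)   [square of b] = y^2*z - x*y - z
trace(b^4 a) = trace(b) * trace(b^2 a b) - trace(b^2 a)   [square of b] = y^3*z - x*y^2 - 2*y*z + x
trace(b^3 a^-1 b) = trace(b^4) * trace(a) - trace(b^4 a)   [inverse elimination on a] = x*y^4 - y^3*z - 3*x*y^2 + 2*y*z + x
apply: trace(a b a b) = trace(a b) * trace(a b) - trace(1)   [split at a repeated a] = z^2 - 2
use: trace(a b a) = trace(a) * trace(b a) - trace(b)   [square of a] = x*z - y
use: trace(a b a b^2) = trace(b) * trace(a b a b) - trace(a b a)   [square of b] = y*z^2 - x*z - y
trace(b a b^3 a) = trace(b) * trace(a b a b^2) - trace(a b a b)   [square of b] = y^2*z^2 - x*y*z - y^2 - z^2 + 2
use: trace(b^3 a^-1 b a) = trace(b a b^3) * trace(a) - trace(b a b^3 a)   [inverse elimination on a] = x*y^3*z - x^2*y^2 - y^2*z^2 - x*y*z + x^2 + y^2 + z^2 - 2
trace(b^2 a^-1 b a^-1 b) = trace(b^3 a^-1 b) * trace(a) - trace(b^3 a^-1 b a)   [inverse elimination on a] = x^2*y^4 - 2*x*y^3*z - 2*x^2*y^2 + y^2*z^2 + 3*x*y*z - y^2 - z^2 + 2
apply: trace(a b^2 a) = trace(a) * trace(b^2 a) - trace(b^2)   [square of a] = x*y*z - x^2 - y^2 + 2
trace(b^2 a b^2 a) = trace(b) * trace(a b^2 a b) - trace(a b^2 a)   [square of b] = y^2*z^2 - 2*x*y*z + x^2 - 2
use: trace(b a b^2 a^-1 b) = trace(b^2 a b^2) * trace(a) - trace(b^2 a b^2 a)   [inverse elimination on a] = x*y^3*z - x^2*y^2 - y^2*z^2 + 2
apply: trace(a b a b a b) = trace(b a) * trace(b a b a) - trace(b^-1 a^-1)   [split at a repeated b] = z^3 - 3*z
apply: trace(a b a b a) = trace(a) * trace(b a b a) - trace(b a b)   [square of a] = x*z^2 - y*z - x
use: trace(b a b a b^2 a) = trace(b) * trace(a b a b a b) - trace(a b a b a)   [square of b] = y*z^3 - x*z^2 - 2*y*z + x
apply: trace(b a b^2 a^-1 b a) = trace(b a b a b^2) * trace(a) - trace(b a b a b^2 a)   [inverse elimination on a] = x*y^2*z^2 - x^2*y*z - y*z^3 - x*y^2 + 2*y*z + x
trace(b^2 a^-1 b a^-1 b a) = trace(b a b^2 a^-1 b) * trace(a) - trace(b a b^2 a^-1 b a)   [inverse elimination on a] = x^2*y^3*z - x^3*y^2 - 2*x*y^2*z^2 + x^2*y*z + y*z^3 + x*y^2 - 2*y*z + x
trace(b^5) = trace(b) * trace(b^4) - trace(b^3)  (reduce the b square) = y^5 - 5*y^3 + 5*y
trace(b^5 a) = trace(b) * trace(b^2 a b^2) - trace(b^2 a b)  (reduce the b square) = y^4*z - x*y^3 - 3*y^2*z + 2*x*y + z
use: trace(b a^-1 b^4) = trace(b^5) * trace(a) - trace(b^5 a)  (eliminate a^-1) = x*y^5 - y^4*z - 4*x*y^3 + 3*y^2*z + 3*x*y - z
trace(b^4 a b a) = trace(b) * trace(b a b a b^2) - trace(b a b a b)  (reduce the b square) = y^3*z^2 - x*y^2*z - y^3 - 2*y*z^2 + x*z + 3*y
use: trace(b a^-1 b^4 a) = trace(b^4 a b) * trace(a) - trace(b^4 a b a)  (eliminate a^-1) = x*y^4*z - x^2*y^3 - y^3*z^2 - 2*x*y^2*z + 2*x^2*y + y^3 + 2*y*z^2 - 3*y
apply: trace(b^2 a^-1 b a^-1 b^2) = trace(b a^-1 b^4) * trace(a) - trace(b a^-1 b^4 a)  (eliminate a^-1) = x^2*y^5 - 2*x*y^4*z - 3*x^2*y^3 + y^3*z^2 + 5*x*y^2*z + x^2*y - y^3 - 2*y*z^2 - x*z + 3*y
assemble the triple (trace(r) - 2; trace(r a) - x; trace(r b) - y)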